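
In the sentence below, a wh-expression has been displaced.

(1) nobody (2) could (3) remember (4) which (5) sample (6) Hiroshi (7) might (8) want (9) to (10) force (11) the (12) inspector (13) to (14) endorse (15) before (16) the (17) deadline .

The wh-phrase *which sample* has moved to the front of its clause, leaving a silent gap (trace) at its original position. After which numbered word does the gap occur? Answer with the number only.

14

Before movement: Hiroshi might want to force the inspector to endorse which sample before the deadline.
The filler 'which sample' is interpreted as the direct object of 'endorse'. Fronting leaves a gap immediately after 'endorse':
Nobody could remember which sample Hiroshi might want to force the inspector to endorse ___ before the deadline.
'endorse' is word 14.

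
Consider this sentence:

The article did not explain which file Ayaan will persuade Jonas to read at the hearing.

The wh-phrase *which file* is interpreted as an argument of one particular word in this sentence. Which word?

Underlying clause: Ayaan will persuade Jonas to read which file at the hearing.
'which file' is the direct object of 'read'. Wh-movement fronts it, leaving a gap right after 'read':
The article did not explain which file Ayaan will persuade Jonas to read ___ at the hearing.

read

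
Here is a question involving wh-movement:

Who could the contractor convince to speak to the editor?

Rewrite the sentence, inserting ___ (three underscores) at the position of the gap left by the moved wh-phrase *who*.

Who could the contractor convince ___ to speak to the editor?

Before movement: The contractor could convince who to speak to the editor.
'who' functions as the direct object of 'convince'. The gap is right after 'convince'.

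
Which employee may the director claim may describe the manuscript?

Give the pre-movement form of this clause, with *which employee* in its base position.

The director may claim which employee may describe the manuscript.

The filler 'which employee' is interpreted as the subject of the clause embedded under 'claim'. Wh-movement fronts it, leaving a gap right after 'claim':
Which employee may the director claim ___ may describe the manuscript?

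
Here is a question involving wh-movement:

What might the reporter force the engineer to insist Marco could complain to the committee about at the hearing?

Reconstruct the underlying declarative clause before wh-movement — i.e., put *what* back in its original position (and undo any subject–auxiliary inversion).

The filler 'what' is interpreted as the object of the preposition 'about'. Wh-movement fronts it, leaving a gap right after 'about':
What might the reporter force the engineer to insist Marco could complain to the committee about ___ at the hearing?

The reporter might force the engineer to insist Marco could complain to the committee about what at the hearing.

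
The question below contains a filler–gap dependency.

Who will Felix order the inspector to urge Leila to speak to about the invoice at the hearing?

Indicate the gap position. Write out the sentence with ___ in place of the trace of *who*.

Pre-movement form: Felix will order the inspector to urge Leila to speak to who about the invoice at the hearing.
'who' is the object of the preposition 'to'. The gap is right after 'to'.

Who will Felix order the inspector to urge Leila to speak to ___ about the invoice at the hearing?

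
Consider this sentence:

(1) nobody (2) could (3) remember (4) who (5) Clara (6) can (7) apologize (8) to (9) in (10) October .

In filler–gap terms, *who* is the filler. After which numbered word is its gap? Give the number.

Pre-movement form: Clara can apologize to who in October.
The filler 'who' is interpreted as the object of the preposition 'to'. It moves to the left edge, and the trace sits right after 'to':
Nobody could remember who Clara can apologize to ___ in October.
'to' is word 8.

8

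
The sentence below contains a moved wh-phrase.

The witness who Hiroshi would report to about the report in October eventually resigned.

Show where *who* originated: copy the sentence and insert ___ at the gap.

The witness who Hiroshi would report to ___ about the report in October eventually resigned.

'who' functions as the object of the preposition 'to'. The gap is right after 'to'.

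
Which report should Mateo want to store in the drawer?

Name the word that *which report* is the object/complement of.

Pre-movement form: Mateo should want to store which report in the drawer.
'which report' is the direct object of 'store'. Wh-movement fronts it, leaving a gap right after 'store':
Which report should Mateo want to store ___ in the drawer?

store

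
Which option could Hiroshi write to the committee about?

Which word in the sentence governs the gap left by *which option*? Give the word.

Pre-movement form: Hiroshi could write to the committee about which option.
The filler 'which option' is interpreted as the object of the preposition 'about'. It moves to the left edge, and the trace sits right after 'about':
Which option could Hiroshi write to the committee about ___?

about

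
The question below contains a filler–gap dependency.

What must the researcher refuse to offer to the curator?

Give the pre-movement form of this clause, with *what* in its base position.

'what' functions as the direct object of 'offer'. Wh-movement fronts it, leaving a gap right after 'offer':
What must the researcher refuse to offer ___ to the curator?

The researcher must refuse to offer what to the curator.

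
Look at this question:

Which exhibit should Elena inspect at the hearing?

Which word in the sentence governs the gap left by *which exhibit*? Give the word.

inspect

Pre-movement form: Elena should inspect which exhibit at the hearing.
'which exhibit' is the direct object of 'inspect'. Fronting leaves a gap immediately after 'inspect':
Which exhibit should Elena inspect ___ at the hearing?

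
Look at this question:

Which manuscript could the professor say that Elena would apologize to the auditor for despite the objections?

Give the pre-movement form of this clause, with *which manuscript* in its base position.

The professor could say that Elena would apologize to the auditor for which manuscript despite the objections.

'which manuscript' functions as the object of the preposition 'for'. Fronting leaves a gap immediately after 'for':
Which manuscript could the professor say that Elena would apologize to the auditor for ___ despite the objections?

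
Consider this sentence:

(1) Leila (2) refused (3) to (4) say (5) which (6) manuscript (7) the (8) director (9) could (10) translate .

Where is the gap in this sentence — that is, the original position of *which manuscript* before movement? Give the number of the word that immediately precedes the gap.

10

In situ: The director could translate which manuscript.
'which manuscript' is the direct object of 'translate'. Fronting leaves a gap immediately after 'translate':
Leila refused to say which manuscript the director could translate ___.
'translate' is word 10.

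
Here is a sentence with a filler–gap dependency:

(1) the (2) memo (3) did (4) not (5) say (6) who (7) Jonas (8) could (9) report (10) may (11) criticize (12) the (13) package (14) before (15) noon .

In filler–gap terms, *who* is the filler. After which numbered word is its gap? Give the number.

Before movement: Jonas could report who may criticize the package before noon.
'who' functions as the subject of the clause embedded under 'report'. Wh-movement fronts it, leaving a gap right after 'report':
The memo did not say who Jonas could report ___ may criticize the package before noon.
'report' is word 9.

9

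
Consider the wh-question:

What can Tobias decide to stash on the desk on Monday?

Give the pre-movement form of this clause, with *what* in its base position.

'what' is the direct object of 'stash'. Fronting leaves a gap immediately after 'stash':
What can Tobias decide to stash ___ on the desk on Monday?

Tobias can decide to stash what on the desk on Monday.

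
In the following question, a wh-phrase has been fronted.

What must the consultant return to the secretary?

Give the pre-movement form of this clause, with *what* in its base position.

The consultant must return what to the secretary.

The filler 'what' is interpreted as the direct object of 'return'. Fronting leaves a gap immediately after 'return':
What must the consultant return ___ to the secretary?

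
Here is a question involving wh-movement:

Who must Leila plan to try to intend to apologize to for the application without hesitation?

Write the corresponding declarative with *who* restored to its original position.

Leila must plan to try to intend to apologize to who for the application without hesitation.

The filler 'who' is interpreted as the object of the preposition 'to'. Fronting leaves a gap immediately after 'to':
Who must Leila plan to try to intend to apologize to ___ for the application without hesitation?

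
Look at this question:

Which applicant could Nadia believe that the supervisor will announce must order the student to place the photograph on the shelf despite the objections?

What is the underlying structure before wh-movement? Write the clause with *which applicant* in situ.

The filler 'which applicant' is interpreted as the subject of the clause embedded under 'announce'. It moves to the left edge, and the trace sits right after 'announce':
Which applicant could Nadia believe that the supervisor will announce ___ must order the student to place the photograph on the shelf despite the objections?

Nadia could believe that the supervisor will announce which applicant must order the student to place the photograph on the shelf despite the objections.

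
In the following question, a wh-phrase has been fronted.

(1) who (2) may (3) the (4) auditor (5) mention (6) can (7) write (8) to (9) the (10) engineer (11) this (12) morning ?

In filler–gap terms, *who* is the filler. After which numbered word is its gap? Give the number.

Before movement: The auditor may mention who can write to the engineer this morning.
'who' is the subject of the clause embedded under 'mention'. Wh-movement fronts it, leaving a gap right after 'mention':
Who may the auditor mention ___ can write to the engineer this morning?
'mention' is word 5.

5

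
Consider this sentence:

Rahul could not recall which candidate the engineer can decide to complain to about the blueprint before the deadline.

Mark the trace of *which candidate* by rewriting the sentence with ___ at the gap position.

Rahul could not recall which candidate the engineer can decide to complain to ___ about the blueprint before the deadline.

In situ: The engineer can decide to complain to which candidate about the blueprint before the deadline.
The filler 'which candidate' is interpreted as the object of the preposition 'to'. The gap is right after 'to'.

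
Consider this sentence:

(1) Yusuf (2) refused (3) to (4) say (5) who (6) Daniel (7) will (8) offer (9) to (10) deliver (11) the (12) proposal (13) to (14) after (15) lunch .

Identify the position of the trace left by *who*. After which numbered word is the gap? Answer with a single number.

13

Underlying clause: Daniel will offer to deliver the proposal to who after lunch.
'who' functions as the object of the preposition 'to' (recipient of 'deliver'). Fronting leaves a gap immediately after 'to':
Yusuf refused to say who Daniel will offer to deliver the proposal to ___ after lunch.
'to' is word 13.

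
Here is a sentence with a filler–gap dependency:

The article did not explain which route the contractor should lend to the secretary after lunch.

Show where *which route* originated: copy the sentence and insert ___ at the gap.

Underlying clause: The contractor should lend which route to the secretary after lunch.
The filler 'which route' is interpreted as the direct object of 'lend'. The gap is right after 'lend'.

The article did not explain which route the contractor should lend ___ to the secretary after lunch.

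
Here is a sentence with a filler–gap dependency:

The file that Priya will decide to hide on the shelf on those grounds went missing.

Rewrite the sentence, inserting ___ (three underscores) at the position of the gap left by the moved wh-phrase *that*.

The filler 'that' is interpreted as the direct object of 'hide'. The gap is right after 'hide'.

The file that Priya will decide to hide ___ on the shelf on those grounds went missing.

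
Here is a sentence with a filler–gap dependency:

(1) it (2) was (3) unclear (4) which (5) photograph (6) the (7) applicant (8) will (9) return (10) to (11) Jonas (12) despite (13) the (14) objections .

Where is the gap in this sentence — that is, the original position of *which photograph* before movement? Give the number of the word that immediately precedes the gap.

9

Pre-movement form: The applicant will return which photograph to Jonas despite the objections.
'which photograph' is the direct object of 'return'. It moves to the left edge, and the trace sits right after 'return':
It was unclear which photograph the applicant will return ___ to Jonas despite the objections.
'return' is word 9.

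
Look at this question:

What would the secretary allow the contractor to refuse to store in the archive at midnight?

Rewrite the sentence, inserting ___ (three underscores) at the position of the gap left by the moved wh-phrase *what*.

Before movement: The secretary would allow the contractor to refuse to store what in the archive at midnight.
The filler 'what' is interpreted as the direct object of 'store'. The gap is right after 'store'.

What would the secretary allow the contractor to refuse to store ___ in the archive at midnight?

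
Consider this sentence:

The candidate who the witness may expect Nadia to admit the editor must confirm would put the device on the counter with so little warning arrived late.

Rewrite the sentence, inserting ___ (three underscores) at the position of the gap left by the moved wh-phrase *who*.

The candidate who the witness may expect Nadia to admit the editor must confirm ___ would put the device on the counter with so little warning arrived late.

The filler 'who' is interpreted as the subject of the clause embedded under 'confirm'. The gap is right after 'confirm'.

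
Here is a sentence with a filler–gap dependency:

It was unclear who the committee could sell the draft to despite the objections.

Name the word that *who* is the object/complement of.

to

Pre-movement form: The committee could sell the draft to who despite the objections.
'who' functions as the object of the preposition 'to' (recipient of 'sell'). Fronting leaves a gap immediately after 'to':
It was unclear who the committee could sell the draft to ___ despite the objections.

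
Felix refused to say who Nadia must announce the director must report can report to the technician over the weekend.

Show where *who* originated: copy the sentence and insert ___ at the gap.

Felix refused to say who Nadia must announce the director must report ___ can report to the technician over the weekend.

Before movement: Nadia must announce the director must report who can report to the technician over the weekend.
'who' functions as the subject of the clause embedded under 'report'. The gap is right after 'report'.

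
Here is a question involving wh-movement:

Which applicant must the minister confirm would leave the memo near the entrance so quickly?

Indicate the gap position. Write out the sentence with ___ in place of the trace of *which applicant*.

Before movement: The minister must confirm which applicant would leave the memo near the entrance so quickly.
'which applicant' functions as the subject of the clause embedded under 'confirm'. The gap is right after 'confirm'.

Which applicant must the minister confirm ___ would leave the memo near the entrance so quickly?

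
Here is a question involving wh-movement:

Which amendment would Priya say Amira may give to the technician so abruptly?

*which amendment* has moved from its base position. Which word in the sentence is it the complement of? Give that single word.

give

Pre-movement form: Priya would say Amira may give which amendment to the technician so abruptly.
'which amendment' functions as the direct object of 'give'. Wh-movement fronts it, leaving a gap right after 'give':
Which amendment would Priya say Amira may give ___ to the technician so abruptly?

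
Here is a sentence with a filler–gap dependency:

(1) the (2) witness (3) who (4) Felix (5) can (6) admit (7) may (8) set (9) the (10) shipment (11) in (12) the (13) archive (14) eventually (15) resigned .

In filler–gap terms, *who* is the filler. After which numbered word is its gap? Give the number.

6

'who' is the subject of the clause embedded under 'admit'. Wh-movement fronts it, leaving a gap right after 'admit':
The witness who Felix can admit ___ may set the shipment in the archive eventually resigned.
'admit' is word 6.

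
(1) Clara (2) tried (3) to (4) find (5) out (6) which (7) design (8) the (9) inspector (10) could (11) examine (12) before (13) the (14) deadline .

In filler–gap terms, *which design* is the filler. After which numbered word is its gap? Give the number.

Pre-movement form: The inspector could examine which design before the deadline.
'which design' is the direct object of 'examine'. Wh-movement fronts it, leaving a gap right after 'examine':
Clara tried to find out which design the inspector could examine ___ before the deadline.
'examine' is word 11.

11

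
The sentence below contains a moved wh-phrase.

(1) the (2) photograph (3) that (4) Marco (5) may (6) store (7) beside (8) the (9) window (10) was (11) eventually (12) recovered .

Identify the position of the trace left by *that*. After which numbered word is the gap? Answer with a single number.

6

'that' is the direct object of 'store'. Fronting leaves a gap immediately after 'store':
The photograph that Marco may store ___ beside the window was eventually recovered.
'store' is word 6.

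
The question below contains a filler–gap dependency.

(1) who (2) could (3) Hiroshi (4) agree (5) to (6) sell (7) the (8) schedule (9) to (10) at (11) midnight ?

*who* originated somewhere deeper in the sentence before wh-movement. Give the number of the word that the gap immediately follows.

9

In situ: Hiroshi could agree to sell the schedule to who at midnight.
'who' functions as the object of the preposition 'to' (recipient of 'sell'). Wh-movement fronts it, leaving a gap right after 'to':
Who could Hiroshi agree to sell the schedule to ___ at midnight?
'to' is word 9.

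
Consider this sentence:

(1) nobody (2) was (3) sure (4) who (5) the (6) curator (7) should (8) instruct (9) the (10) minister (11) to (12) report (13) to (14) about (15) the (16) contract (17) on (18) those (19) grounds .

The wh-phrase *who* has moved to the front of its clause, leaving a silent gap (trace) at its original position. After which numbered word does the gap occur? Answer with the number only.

In situ: The curator should instruct the minister to report to who about the contract on those grounds.
The filler 'who' is interpreted as the object of the preposition 'to'. Fronting leaves a gap immediately after 'to':
Nobody was sure who the curator should instruct the minister to report to ___ about the contract on those grounds.
'to' is word 13.

13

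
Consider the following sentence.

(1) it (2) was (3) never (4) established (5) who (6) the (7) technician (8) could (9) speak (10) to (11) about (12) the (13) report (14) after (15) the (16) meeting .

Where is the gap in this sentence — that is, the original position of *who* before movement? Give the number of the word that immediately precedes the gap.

10

Before movement: The technician could speak to who about the report after the meeting.
'who' functions as the object of the preposition 'to'. It moves to the left edge, and the trace sits right after 'to':
It was never established who the technician could speak to ___ about the report after the meeting.
'to' is word 10.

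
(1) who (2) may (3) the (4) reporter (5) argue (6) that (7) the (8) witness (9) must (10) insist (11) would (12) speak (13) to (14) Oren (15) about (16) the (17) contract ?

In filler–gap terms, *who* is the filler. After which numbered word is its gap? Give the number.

Underlying clause: The reporter may argue that the witness must insist who would speak to Oren about the contract.
The filler 'who' is interpreted as the subject of the clause embedded under 'insist'. It moves to the left edge, and the trace sits right after 'insist':
Who may the reporter argue that the witness must insist ___ would speak to Oren about the contract?
'insist' is word 10.

10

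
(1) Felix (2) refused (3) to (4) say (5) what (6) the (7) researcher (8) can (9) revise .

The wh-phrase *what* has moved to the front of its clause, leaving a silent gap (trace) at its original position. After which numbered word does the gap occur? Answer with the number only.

Before movement: The researcher can revise what.
'what' is the direct object of 'revise'. Fronting leaves a gap immediately after 'revise':
Felix refused to say what the researcher can revise ___.
'revise' is word 9.

9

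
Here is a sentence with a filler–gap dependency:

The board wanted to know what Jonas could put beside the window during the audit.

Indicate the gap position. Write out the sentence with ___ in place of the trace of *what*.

Pre-movement form: Jonas could put what beside the window during the audit.
The filler 'what' is interpreted as the direct object of 'put'. The gap is right after 'put'.

The board wanted to know what Jonas could put ___ beside the window during the audit.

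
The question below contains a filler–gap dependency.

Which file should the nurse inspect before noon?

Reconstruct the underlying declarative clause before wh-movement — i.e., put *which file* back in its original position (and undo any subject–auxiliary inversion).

The nurse should inspect which file before noon.

'which file' is the direct object of 'inspect'. Fronting leaves a gap immediately after 'inspect':
Which file should the nurse inspect ___ before noon?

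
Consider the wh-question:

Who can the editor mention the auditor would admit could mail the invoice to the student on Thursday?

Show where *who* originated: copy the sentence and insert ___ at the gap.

Before movement: The editor can mention the auditor would admit who could mail the invoice to the student on Thursday.
'who' is the subject of the clause embedded under 'admit'. The gap is right after 'admit'.

Who can the editor mention the auditor would admit ___ could mail the invoice to the student on Thursday?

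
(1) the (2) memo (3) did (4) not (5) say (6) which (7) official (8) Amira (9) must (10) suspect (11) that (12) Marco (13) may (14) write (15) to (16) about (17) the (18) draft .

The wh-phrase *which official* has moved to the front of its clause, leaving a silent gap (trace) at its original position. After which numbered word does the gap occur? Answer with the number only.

Pre-movement form: Amira must suspect that Marco may write to which official about the draft.
The filler 'which official' is interpreted as the object of the preposition 'to'. Fronting leaves a gap immediately after 'to':
The memo did not say which official Amira must suspect that Marco may write to ___ about the draft.
'to' is word 15.

15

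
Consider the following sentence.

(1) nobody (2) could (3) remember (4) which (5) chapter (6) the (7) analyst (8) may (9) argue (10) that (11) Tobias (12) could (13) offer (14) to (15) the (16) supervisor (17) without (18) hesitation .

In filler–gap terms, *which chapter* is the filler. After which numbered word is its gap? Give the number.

Pre-movement form: The analyst may argue that Tobias could offer which chapter to the supervisor without hesitation.
'which chapter' is the direct object of 'offer'. It moves to the left edge, and the trace sits right after 'offer':
Nobody could remember which chapter the analyst may argue that Tobias could offer ___ to the supervisor without hesitation.
'offer' is word 13.

13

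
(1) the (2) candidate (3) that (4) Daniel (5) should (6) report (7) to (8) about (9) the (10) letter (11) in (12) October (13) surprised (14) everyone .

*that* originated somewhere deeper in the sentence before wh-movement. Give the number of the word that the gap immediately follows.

'that' is the object of the preposition 'to'. Wh-movement fronts it, leaving a gap right after 'to':
The candidate that Daniel should report to ___ about the letter in October surprised everyone.
'to' is word 7.

7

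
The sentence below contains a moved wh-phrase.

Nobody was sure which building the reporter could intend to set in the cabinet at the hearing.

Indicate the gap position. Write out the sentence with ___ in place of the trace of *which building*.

Nobody was sure which building the reporter could intend to set ___ in the cabinet at the hearing.

In situ: The reporter could intend to set which building in the cabinet at the hearing.
'which building' is the direct object of 'set'. The gap is right after 'set'.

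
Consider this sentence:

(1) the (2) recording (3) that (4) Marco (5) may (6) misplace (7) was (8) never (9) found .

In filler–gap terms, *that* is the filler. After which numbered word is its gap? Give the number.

'that' functions as the direct object of 'misplace'. Wh-movement fronts it, leaving a gap right after 'misplace':
The recording that Marco may misplace ___ was never found.
'misplace' is word 6.

6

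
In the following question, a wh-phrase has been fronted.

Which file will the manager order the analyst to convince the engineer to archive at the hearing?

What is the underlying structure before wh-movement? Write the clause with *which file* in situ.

The manager will order the analyst to convince the engineer to archive which file at the hearing.

The filler 'which file' is interpreted as the direct object of 'archive'. Wh-movement fronts it, leaving a gap right after 'archive':
Which file will the manager order the analyst to convince the engineer to archive ___ at the hearing?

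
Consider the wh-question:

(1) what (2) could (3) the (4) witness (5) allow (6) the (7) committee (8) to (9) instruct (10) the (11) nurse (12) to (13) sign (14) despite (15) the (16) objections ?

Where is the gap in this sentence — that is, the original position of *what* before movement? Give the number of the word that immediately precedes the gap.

13

Before movement: The witness could allow the committee to instruct the nurse to sign what despite the objections.
'what' is the direct object of 'sign'. Fronting leaves a gap immediately after 'sign':
What could the witness allow the committee to instruct the nurse to sign ___ despite the objections?
'sign' is word 13.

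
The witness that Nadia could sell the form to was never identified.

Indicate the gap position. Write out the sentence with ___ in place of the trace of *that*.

The witness that Nadia could sell the form to ___ was never identified.

The filler 'that' is interpreted as the object of the preposition 'to' (recipient of 'sell'). The gap is right after 'to'.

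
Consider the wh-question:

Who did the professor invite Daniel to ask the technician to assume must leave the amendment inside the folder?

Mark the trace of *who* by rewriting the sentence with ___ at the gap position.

In situ: The professor did invite Daniel to ask the technician to assume who must leave the amendment inside the folder.
'who' is the subject of the clause embedded under 'assume'. The gap is right after 'assume'.

Who did the professor invite Daniel to ask the technician to assume ___ must leave the amendment inside the folder?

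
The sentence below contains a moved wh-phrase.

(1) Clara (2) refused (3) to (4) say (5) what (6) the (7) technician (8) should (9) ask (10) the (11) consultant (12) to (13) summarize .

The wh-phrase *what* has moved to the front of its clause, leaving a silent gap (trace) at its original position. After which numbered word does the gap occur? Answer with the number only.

Underlying clause: The technician should ask the consultant to summarize what.
'what' is the direct object of 'summarize'. Fronting leaves a gap immediately after 'summarize':
Clara refused to say what the technician should ask the consultant to summarize ___.
'summarize' is word 13.

13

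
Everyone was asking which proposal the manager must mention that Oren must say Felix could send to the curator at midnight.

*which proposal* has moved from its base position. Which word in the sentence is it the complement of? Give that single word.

send

In situ: The manager must mention that Oren must say Felix could send which proposal to the curator at midnight.
'which proposal' functions as the direct object of 'send'. Fronting leaves a gap immediately after 'send':
Everyone was asking which proposal the manager must mention that Oren must say Felix could send ___ to the curator at midnight.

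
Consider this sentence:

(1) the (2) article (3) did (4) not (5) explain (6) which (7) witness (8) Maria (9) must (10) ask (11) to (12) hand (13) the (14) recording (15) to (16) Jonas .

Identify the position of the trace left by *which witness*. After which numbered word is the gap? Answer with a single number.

Before movement: Maria must ask which witness to hand the recording to Jonas.
'which witness' functions as the direct object of 'ask'. Wh-movement fronts it, leaving a gap right after 'ask':
The article did not explain which witness Maria must ask ___ to hand the recording to Jonas.
'ask' is word 10.

10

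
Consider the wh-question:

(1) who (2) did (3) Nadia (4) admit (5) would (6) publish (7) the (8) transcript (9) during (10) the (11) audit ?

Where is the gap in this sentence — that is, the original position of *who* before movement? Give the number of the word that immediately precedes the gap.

Pre-movement form: Nadia did admit who would publish the transcript during the audit.
'who' functions as the subject of the clause embedded under 'admit'. Fronting leaves a gap immediately after 'admit':
Who did Nadia admit ___ would publish the transcript during the audit?
'admit' is word 4.

4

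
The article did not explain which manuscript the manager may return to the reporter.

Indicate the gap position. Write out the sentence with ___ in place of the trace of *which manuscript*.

Underlying clause: The manager may return which manuscript to the reporter.
'which manuscript' functions as the direct object of 'return'. The gap is right after 'return'.

The article did not explain which manuscript the manager may return ___ to the reporter.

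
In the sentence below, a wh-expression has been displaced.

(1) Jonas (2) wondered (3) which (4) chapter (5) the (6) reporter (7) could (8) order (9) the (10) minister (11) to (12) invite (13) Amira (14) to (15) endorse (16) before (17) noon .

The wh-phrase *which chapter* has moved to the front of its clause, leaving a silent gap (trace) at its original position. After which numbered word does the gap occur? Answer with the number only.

Underlying clause: The reporter could order the minister to invite Amira to endorse which chapter before noon.
'which chapter' is the direct object of 'endorse'. Fronting leaves a gap immediately after 'endorse':
Jonas wondered which chapter the reporter could order the minister to invite Amira to endorse ___ before noon.
'endorse' is word 15.

15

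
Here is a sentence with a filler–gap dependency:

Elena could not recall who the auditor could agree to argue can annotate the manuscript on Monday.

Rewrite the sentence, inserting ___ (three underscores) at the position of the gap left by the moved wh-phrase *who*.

Pre-movement form: The auditor could agree to argue who can annotate the manuscript on Monday.
The filler 'who' is interpreted as the subject of the clause embedded under 'argue'. The gap is right after 'argue'.

Elena could not recall who the auditor could agree to argue ___ can annotate the manuscript on Monday.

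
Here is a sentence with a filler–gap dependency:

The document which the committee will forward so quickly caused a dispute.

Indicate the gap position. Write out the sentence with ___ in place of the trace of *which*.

The document which the committee will forward ___ so quickly caused a dispute.

'which' is the direct object of 'forward'. The gap is right after 'forward'.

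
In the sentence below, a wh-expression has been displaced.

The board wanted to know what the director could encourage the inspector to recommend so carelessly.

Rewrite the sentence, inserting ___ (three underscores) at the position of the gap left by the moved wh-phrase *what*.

Before movement: The director could encourage the inspector to recommend what so carelessly.
'what' functions as the direct object of 'recommend'. The gap is right after 'recommend'.

The board wanted to know what the director could encourage the inspector to recommend ___ so carelessly.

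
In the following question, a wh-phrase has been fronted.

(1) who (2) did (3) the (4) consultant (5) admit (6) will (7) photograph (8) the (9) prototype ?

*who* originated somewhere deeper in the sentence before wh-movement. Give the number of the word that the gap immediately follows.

5

Underlying clause: The consultant did admit who will photograph the prototype.
'who' is the subject of the clause embedded under 'admit'. Fronting leaves a gap immediately after 'admit':
Who did the consultant admit ___ will photograph the prototype?
'admit' is word 5.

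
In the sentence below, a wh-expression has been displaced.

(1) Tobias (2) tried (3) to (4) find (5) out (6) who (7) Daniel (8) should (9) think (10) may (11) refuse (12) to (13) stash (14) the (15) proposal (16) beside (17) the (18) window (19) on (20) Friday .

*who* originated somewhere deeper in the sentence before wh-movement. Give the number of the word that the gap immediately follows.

Pre-movement form: Daniel should think who may refuse to stash the proposal beside the window on Friday.
'who' is the subject of the clause embedded under 'think'. Fronting leaves a gap immediately after 'think':
Tobias tried to find out who Daniel should think ___ may refuse to stash the proposal beside the window on Friday.
'think' is word 9.

9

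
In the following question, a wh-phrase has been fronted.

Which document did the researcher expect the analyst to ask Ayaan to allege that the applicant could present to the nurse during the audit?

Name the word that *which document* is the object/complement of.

Underlying clause: The researcher did expect the analyst to ask Ayaan to allege that the applicant could present which document to the nurse during the audit.
'which document' functions as the direct object of 'present'. Wh-movement fronts it, leaving a gap right after 'present':
Which document did the researcher expect the analyst to ask Ayaan to allege that the applicant could present ___ to the nurse during the audit?

present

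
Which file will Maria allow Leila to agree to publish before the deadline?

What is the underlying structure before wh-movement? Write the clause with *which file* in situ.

The filler 'which file' is interpreted as the direct object of 'publish'. Wh-movement fronts it, leaving a gap right after 'publish':
Which file will Maria allow Leila to agree to publish ___ before the deadline?

Maria will allow Leila to agree to publish which file before the deadline.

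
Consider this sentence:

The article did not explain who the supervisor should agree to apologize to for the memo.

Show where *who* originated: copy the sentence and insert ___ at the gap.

In situ: The supervisor should agree to apologize to who for the memo.
The filler 'who' is interpreted as the object of the preposition 'to'. The gap is right after 'to'.

The article did not explain who the supervisor should agree to apologize to ___ for the memo.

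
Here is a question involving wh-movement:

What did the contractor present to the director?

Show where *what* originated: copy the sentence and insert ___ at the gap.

In situ: The contractor did present what to the director.
The filler 'what' is interpreted as the direct object of 'present'. The gap is right after 'present'.

What did the contractor present ___ to the director?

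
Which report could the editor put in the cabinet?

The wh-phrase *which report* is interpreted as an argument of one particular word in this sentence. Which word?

Before movement: The editor could put which report in the cabinet.
'which report' functions as the direct object of 'put'. Wh-movement fronts it, leaving a gap right after 'put':
Which report could the editor put ___ in the cabinet?

put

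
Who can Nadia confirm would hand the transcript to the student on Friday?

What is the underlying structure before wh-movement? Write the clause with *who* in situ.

The filler 'who' is interpreted as the subject of the clause embedded under 'confirm'. Wh-movement fronts it, leaving a gap right after 'confirm':
Who can Nadia confirm ___ would hand the transcript to the student on Friday?

Nadia can confirm who would hand the transcript to the student on Friday.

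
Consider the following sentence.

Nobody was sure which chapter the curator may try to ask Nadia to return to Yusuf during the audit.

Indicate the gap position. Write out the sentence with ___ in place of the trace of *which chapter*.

Before movement: The curator may try to ask Nadia to return which chapter to Yusuf during the audit.
'which chapter' functions as the direct object of 'return'. The gap is right after 'return'.

Nobody was sure which chapter the curator may try to ask Nadia to return ___ to Yusuf during the audit.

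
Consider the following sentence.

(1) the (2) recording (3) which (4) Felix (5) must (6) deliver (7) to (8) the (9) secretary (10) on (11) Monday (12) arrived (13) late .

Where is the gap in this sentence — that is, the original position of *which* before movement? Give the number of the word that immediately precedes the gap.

'which' functions as the direct object of 'deliver'. Wh-movement fronts it, leaving a gap right after 'deliver':
The recording which Felix must deliver ___ to the secretary on Monday arrived late.
'deliver' is word 6.

6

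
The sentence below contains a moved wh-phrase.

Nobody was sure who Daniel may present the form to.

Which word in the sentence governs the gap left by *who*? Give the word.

to

Before movement: Daniel may present the form to who.
'who' is the object of the preposition 'to' (recipient of 'present'). Fronting leaves a gap immediately after 'to':
Nobody was sure who Daniel may present the form to ___.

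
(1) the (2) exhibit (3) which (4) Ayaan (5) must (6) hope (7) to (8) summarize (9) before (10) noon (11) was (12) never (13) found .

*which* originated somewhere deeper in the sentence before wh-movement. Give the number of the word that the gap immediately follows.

'which' is the direct object of 'summarize'. Fronting leaves a gap immediately after 'summarize':
The exhibit which Ayaan must hope to summarize ___ before noon was never found.
'summarize' is word 8.

8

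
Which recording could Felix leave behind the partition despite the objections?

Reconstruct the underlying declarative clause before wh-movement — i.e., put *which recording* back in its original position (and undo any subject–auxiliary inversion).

'which recording' functions as the direct object of 'leave'. It moves to the left edge, and the trace sits right after 'leave':
Which recording could Felix leave ___ behind the partition despite the objections?

Felix could leave which recording behind the partition despite the objections.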